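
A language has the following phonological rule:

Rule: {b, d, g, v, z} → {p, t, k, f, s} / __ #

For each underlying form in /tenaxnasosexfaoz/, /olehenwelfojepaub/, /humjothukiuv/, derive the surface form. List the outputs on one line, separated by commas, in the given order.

/tenaxnasosexfaoz/: /z/ is a voiced obstruent in word-final position, so it devoices to [s]. → [tenaxnasosexfaos].
/olehenwelfojepaub/: /b/ is a voiced obstruent in word-final position, so it devoices to [p]. → [olehenwelfojepaup].
/humjothukiuv/: /v/ is a voiced obstruent in word-final position, so it devoices to [f]. → [humjothukiuf].

tenaxnasosexfaos, olehenwelfojepaup, humjothukiuf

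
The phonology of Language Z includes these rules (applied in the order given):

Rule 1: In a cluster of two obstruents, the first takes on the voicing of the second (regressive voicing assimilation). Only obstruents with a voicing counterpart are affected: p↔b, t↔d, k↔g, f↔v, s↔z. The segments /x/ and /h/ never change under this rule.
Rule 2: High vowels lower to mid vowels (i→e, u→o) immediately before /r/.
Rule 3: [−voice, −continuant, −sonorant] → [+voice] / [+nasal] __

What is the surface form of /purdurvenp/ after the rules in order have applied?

Rule 1 (regressive voicing assimilation): no segment meets the environment; /purdurvenp/ is unchanged.
Rule 2 (pre-rhotic lowering): /u/ is a high vowel immediately before /r/, so it lowers to [o]. /u/ is a high vowel immediately before /r/, so it lowers to [o]. /purdurvenp/ → pordorvenp.
Rule 3 (post-nasal voicing): /p/ is a voiceless stop immediately after the nasal /n/, so it voices to [b]. /pordorvenp/ → pordorvenb.

pordorvenb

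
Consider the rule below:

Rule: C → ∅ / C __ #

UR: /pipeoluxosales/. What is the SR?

pipeoluxosales

No segment of /pipeoluxosales/ meets the structural description of the rule, so the form surfaces unchanged.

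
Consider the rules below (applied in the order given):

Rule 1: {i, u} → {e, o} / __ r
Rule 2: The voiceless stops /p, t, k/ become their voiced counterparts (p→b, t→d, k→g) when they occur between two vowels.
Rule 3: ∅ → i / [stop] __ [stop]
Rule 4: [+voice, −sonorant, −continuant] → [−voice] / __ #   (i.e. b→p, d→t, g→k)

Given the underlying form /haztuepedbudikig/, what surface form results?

Rule 1 (pre-rhotic lowering): no segment meets the environment; /haztuepedbudikig/ is unchanged.
Rule 2 (intervocalic voicing): /p/ is a voiceless stop between vowels /e/ and /e/, so it voices to [b]. /k/ is a voiceless stop between vowels /i/ and /i/, so it voices to [g]. /haztuepedbudikig/ → haztuebedbudigig.
Rule 3 (stop-cluster i-epenthesis): /d/ and /b/ form a stop–stop cluster, so [i] is inserted between them. /haztuebedbudigig/ → haztuebedibudigig.
Rule 4 (final devoicing): /g/ is a voiced stop in word-final position, so it devoices to [k]. /haztuebedibudigig/ → haztuebedibudigik.

haztuebedibudigik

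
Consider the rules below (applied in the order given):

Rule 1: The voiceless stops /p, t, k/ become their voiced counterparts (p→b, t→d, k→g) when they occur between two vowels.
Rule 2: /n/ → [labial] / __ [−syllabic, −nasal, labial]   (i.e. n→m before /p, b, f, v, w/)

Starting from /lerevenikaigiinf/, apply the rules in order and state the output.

Rule 1 (intervocalic voicing): /k/ is a voiceless stop between vowels /i/ and /a/, so it voices to [g]. /lerevenikaigiinf/ → lerevenigaigiinf.
Rule 2 (nasal place assimilation): /n/ precedes the labial consonant /f/, so it assimilates in place to [m]. /lerevenigaigiinf/ → lerevenigaigiimf.

lerevenigaigiimf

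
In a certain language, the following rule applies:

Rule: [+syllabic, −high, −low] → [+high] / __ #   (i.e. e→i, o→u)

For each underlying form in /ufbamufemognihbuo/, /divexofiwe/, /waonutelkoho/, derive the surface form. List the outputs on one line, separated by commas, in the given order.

/ufbamufemognihbuo/: /o/ is a mid vowel in word-final position, so it raises to [u]. → [ufbamufemognihbuu].
/divexofiwe/: /e/ is a mid vowel in word-final position, so it raises to [i]. → [divexofiwi].
/waonutelkoho/: /o/ is a mid vowel in word-final position, so it raises to [u]. → [waonutelkohu].

ufbamufemognihbuu, divexofiwi, waonutelkohu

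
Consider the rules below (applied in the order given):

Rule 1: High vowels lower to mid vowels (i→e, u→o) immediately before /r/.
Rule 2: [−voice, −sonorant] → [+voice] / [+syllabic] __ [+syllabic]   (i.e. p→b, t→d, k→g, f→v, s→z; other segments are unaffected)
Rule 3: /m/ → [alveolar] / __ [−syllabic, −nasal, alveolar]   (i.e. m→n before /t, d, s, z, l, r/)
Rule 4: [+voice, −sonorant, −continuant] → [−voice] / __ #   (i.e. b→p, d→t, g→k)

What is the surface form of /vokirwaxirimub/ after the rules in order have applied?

vogerwaxerimup

Rule 1 (pre-rhotic lowering): /i/ is a high vowel immediately before /r/, so it lowers to [e]. /i/ is a high vowel immediately before /r/, so it lowers to [e]. /vokirwaxirimub/ → vokerwaxerimub.
Rule 2 (intervocalic voicing): /k/ is a voiceless obstruent between vowels /o/ and /e/, so it voices to [g]. /vokerwaxerimub/ → vogerwaxerimub.
Rule 3 (nasal place assimilation): no segment meets the environment; /vogerwaxerimub/ is unchanged.
Rule 4 (final devoicing): /b/ is a voiced stop in word-final position, so it devoices to [p]. /vogerwaxerimub/ → vogerwaxerimup.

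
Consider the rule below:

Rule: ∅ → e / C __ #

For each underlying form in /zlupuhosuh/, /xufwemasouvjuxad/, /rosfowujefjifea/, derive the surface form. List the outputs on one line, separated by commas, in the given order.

/zlupuhosuh/: the form ends in the consonant /h/, so [e] is inserted word-finally. → [zlupuhosuhe].
/xufwemasouvjuxad/: the form ends in the consonant /d/, so [e] is inserted word-finally. → [xufwemasouvjuxade].
/rosfowujefjifea/: the rule's environment is not met; surfaces unchanged as [rosfowujefjifea].

zlupuhosuhe, xufwemasouvjuxade, rosfowujefjifea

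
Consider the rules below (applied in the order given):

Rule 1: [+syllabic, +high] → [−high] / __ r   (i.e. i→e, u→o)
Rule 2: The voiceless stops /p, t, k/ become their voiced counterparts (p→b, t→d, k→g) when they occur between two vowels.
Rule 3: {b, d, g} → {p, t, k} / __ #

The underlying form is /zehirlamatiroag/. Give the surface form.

Rule 1 (pre-rhotic lowering): /i/ is a high vowel immediately before /r/, so it lowers to [e]. /i/ is a high vowel immediately before /r/, so it lowers to [e]. /zehirlamatiroag/ → zeherlamateroag.
Rule 2 (intervocalic voicing): /t/ is a voiceless stop between vowels /a/ and /e/, so it voices to [d]. /zeherlamateroag/ → zeherlamaderoag.
Rule 3 (final devoicing): /g/ is a voiced stop in word-final position, so it devoices to [k]. /zeherlamaderoag/ → zeherlamaderoak.

zeherlamaderoak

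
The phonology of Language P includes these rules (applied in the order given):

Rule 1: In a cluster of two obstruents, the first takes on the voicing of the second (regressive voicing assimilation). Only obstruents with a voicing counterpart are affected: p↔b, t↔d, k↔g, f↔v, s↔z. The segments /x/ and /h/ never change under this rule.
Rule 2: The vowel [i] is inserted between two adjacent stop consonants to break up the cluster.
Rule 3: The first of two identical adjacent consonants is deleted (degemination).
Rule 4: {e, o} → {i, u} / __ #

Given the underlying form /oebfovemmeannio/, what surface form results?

Rule 1 (regressive voicing assimilation): /b/ precedes the voiceless obstruent /f/, so it devoices to [p] by assimilation. /oebfovemmeannio/ → oepfovemmeannio.
Rule 2 (stop-cluster i-epenthesis): no segment meets the environment; /oepfovemmeannio/ is unchanged.
Rule 3 (degemination): /mm/ is a geminate; the first /m/ deletes. /nn/ is a geminate; the first /n/ deletes. /oepfovemmeannio/ → oepfovemeanio.
Rule 4 (final vowel raising): /o/ is a mid vowel in word-final position, so it raises to [u]. /oepfovemeanio/ → oepfovemeaniu.

oepfovemeaniu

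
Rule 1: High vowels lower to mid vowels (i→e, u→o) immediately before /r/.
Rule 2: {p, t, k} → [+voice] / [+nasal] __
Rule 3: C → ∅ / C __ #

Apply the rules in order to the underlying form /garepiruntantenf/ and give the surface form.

gareperundanden

Rule 1 (pre-rhotic lowering): /i/ is a high vowel immediately before /r/, so it lowers to [e]. /garepiruntantenf/ → gareperuntantenf.
Rule 2 (post-nasal voicing): /t/ is a voiceless stop immediately after the nasal /n/, so it voices to [d]. /t/ is a voiceless stop immediately after the nasal /n/, so it voices to [d]. /gareperuntantenf/ → gareperundandenf.
Rule 3 (final cluster simplification): /f/ is the second consonant of a word-final cluster /nf/, so it deletes. /gareperundandenf/ → gareperundanden.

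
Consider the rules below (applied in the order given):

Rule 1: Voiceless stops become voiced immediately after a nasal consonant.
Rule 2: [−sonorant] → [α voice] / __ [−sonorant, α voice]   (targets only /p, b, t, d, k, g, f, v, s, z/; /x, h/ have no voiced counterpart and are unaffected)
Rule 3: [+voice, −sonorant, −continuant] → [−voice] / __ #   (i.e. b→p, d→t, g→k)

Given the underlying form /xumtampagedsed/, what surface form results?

xumdambagetset

Rule 1 (post-nasal voicing): /t/ is a voiceless stop immediately after the nasal /m/, so it voices to [d]. /p/ is a voiceless stop immediately after the nasal /m/, so it voices to [b]. /xumtampagedsed/ → xumdambagedsed.
Rule 2 (regressive voicing assimilation): /d/ precedes the voiceless obstruent /s/, so it devoices to [t] by assimilation. /xumdambagedsed/ → xumdambagetsed.
Rule 3 (final devoicing): /d/ is a voiced stop in word-final position, so it devoices to [t]. /xumdambagetsed/ → xumdambagetset.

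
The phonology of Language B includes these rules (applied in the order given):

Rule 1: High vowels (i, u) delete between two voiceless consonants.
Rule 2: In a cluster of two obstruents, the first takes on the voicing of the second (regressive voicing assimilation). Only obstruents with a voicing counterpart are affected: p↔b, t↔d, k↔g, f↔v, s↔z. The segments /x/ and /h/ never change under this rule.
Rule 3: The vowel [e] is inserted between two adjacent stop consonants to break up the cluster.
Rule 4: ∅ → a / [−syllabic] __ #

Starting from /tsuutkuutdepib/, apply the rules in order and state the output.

tsuutekuudedepiba

Rule 1 (high vowel syncope): no segment meets the environment; /tsuutkuutdepib/ is unchanged.
Rule 2 (regressive voicing assimilation): /t/ precedes the voiced obstruent /d/, so it voices to [d] by assimilation. /tsuutkuutdepib/ → tsuutkuuddepib.
Rule 3 (stop-cluster e-epenthesis): /t/ and /k/ form a stop–stop cluster, so [e] is inserted between them. /d/ and /d/ form a stop–stop cluster, so [e] is inserted between them. /tsuutkuuddepib/ → tsuutekuudedepib.
Rule 4 (final a-epenthesis): the form ends in the consonant /b/, so [a] is inserted word-finally. /tsuutekuudedepib/ → tsuutekuudedepiba.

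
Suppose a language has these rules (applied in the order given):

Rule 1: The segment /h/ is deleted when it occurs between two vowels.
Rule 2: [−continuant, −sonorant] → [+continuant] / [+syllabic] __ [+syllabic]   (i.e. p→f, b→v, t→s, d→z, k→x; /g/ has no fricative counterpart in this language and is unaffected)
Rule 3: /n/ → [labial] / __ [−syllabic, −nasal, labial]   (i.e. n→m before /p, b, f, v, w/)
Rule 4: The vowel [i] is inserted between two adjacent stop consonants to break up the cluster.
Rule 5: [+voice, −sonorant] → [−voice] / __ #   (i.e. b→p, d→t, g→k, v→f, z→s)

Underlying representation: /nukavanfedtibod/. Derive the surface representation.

Rule 1 (intervocalic h-deletion): no segment meets the environment; /nukavanfedtibod/ is unchanged.
Rule 2 (intervocalic spirantization): /k/ is a stop between vowels /u/ and /a/, so it spirantizes to the fricative [x]. /b/ is a stop between vowels /i/ and /o/, so it spirantizes to the fricative [v]. /nukavanfedtibod/ → nuxavanfedtivod.
Rule 3 (nasal place assimilation): /n/ precedes the labial consonant /f/, so it assimilates in place to [m]. /nuxavanfedtivod/ → nuxavamfedtivod.
Rule 4 (stop-cluster i-epenthesis): /d/ and /t/ form a stop–stop cluster, so [i] is inserted between them. /nuxavamfedtivod/ → nuxavamfeditivod.
Rule 5 (final devoicing): /d/ is a voiced obstruent in word-final position, so it devoices to [t]. /nuxavamfeditivod/ → nuxavamfeditivot.

nuxavamfeditivot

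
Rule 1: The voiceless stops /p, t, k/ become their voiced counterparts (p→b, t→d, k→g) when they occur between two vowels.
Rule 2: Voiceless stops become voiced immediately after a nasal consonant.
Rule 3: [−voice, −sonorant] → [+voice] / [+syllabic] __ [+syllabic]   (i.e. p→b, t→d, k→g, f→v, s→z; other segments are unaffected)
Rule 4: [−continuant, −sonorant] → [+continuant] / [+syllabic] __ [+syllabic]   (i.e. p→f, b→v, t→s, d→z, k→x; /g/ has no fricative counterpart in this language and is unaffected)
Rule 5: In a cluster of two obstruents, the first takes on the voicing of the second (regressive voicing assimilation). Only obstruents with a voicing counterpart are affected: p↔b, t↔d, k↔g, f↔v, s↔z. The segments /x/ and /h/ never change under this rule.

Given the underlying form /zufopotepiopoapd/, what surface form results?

zuvovozeviovoabd

Rule 1 (intervocalic voicing): /p/ is a voiceless stop between vowels /o/ and /o/, so it voices to [b]. /t/ is a voiceless stop between vowels /o/ and /e/, so it voices to [d]. /p/ is a voiceless stop between vowels /e/ and /i/, so it voices to [b]. /p/ is a voiceless stop between vowels /o/ and /o/, so it voices to [b]. /zufopotepiopoapd/ → zufobodebioboapd.
Rule 2 (post-nasal voicing): no segment meets the environment; /zufobodebioboapd/ is unchanged.
Rule 3 (intervocalic voicing): /f/ is a voiceless obstruent between vowels /u/ and /o/, so it voices to [v]. /zufobodebioboapd/ → zuvobodebioboapd.
Rule 4 (intervocalic spirantization): /b/ is a stop between vowels /o/ and /o/, so it spirantizes to the fricative [v]. /d/ is a stop between vowels /o/ and /e/, so it spirantizes to the fricative [z]. /b/ is a stop between vowels /e/ and /i/, so it spirantizes to the fricative [v]. /b/ is a stop between vowels /o/ and /o/, so it spirantizes to the fricative [v]. /zuvobodebioboapd/ → zuvovozeviovoapd.
Rule 5 (regressive voicing assimilation): /p/ precedes the voiced obstruent /d/, so it voices to [b] by assimilation. /zuvovozeviovoapd/ → zuvovozeviovoabd.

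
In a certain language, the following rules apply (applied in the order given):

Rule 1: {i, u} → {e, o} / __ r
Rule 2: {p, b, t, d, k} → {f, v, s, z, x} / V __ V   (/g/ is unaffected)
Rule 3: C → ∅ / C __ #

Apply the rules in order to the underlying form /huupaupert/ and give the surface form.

Rule 1 (pre-rhotic lowering): no segment meets the environment; /huupaupert/ is unchanged.
Rule 2 (intervocalic spirantization): /p/ is a stop between vowels /u/ and /a/, so it spirantizes to the fricative [f]. /p/ is a stop between vowels /u/ and /e/, so it spirantizes to the fricative [f]. /huupaupert/ → huufaufert.
Rule 3 (final cluster simplification): /t/ is the second consonant of a word-final cluster /rt/, so it deletes. /huufaufert/ → huufaufer.

huufaufer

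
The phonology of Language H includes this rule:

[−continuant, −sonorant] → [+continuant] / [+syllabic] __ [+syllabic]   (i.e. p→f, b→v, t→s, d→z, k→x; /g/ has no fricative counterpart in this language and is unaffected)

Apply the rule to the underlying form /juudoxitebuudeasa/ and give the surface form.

juuzoxisevuuzeasa

/d/ is a stop between vowels /u/ and /o/, so it spirantizes to the fricative [z].
/t/ is a stop between vowels /i/ and /e/, so it spirantizes to the fricative [s].
/b/ is a stop between vowels /e/ and /u/, so it spirantizes to the fricative [v].
/d/ is a stop between vowels /u/ and /e/, so it spirantizes to the fricative [z].
Surface form: [juuzoxisevuuzeasa].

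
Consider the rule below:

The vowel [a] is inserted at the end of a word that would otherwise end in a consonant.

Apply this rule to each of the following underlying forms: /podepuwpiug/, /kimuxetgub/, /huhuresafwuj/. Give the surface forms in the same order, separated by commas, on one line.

/podepuwpiug/: the form ends in the consonant /g/, so [a] is inserted word-finally. → [podepuwpiuga].
/kimuxetgub/: the form ends in the consonant /b/, so [a] is inserted word-finally. → [kimuxetguba].
/huhuresafwuj/: the form ends in the consonant /j/, so [a] is inserted word-finally. → [huhuresafwuja].

podepuwpiuga, kimuxetguba, huhuresafwuja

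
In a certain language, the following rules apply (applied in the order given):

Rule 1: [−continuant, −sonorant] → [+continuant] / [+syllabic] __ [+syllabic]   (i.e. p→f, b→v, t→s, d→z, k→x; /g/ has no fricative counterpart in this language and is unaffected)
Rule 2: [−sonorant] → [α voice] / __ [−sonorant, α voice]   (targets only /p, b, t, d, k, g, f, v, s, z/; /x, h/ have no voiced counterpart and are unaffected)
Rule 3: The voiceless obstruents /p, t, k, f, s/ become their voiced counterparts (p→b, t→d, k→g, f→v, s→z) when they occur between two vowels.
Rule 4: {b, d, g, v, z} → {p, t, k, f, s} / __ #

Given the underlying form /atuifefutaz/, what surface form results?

Rule 1 (intervocalic spirantization): /t/ is a stop between vowels /a/ and /u/, so it spirantizes to the fricative [s]. /t/ is a stop between vowels /u/ and /a/, so it spirantizes to the fricative [s]. /atuifefutaz/ → asuifefusaz.
Rule 2 (regressive voicing assimilation): no segment meets the environment; /asuifefusaz/ is unchanged.
Rule 3 (intervocalic voicing): /s/ is a voiceless obstruent between vowels /a/ and /u/, so it voices to [z]. /f/ is a voiceless obstruent between vowels /i/ and /e/, so it voices to [v]. /f/ is a voiceless obstruent between vowels /e/ and /u/, so it voices to [v]. /s/ is a voiceless obstruent between vowels /u/ and /a/, so it voices to [z]. /asuifefusaz/ → azuivevuzaz.
Rule 4 (final devoicing): /z/ is a voiced obstruent in word-final position, so it devoices to [s]. /azuivevuzaz/ → azuivevuzas.

azuivevuzas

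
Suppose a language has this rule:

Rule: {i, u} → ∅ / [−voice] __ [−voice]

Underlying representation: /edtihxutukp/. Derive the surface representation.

edthxtkp

/i/ is a high vowel flanked by voiceless consonants /t/ and /h/, so it deletes.
/u/ is a high vowel flanked by voiceless consonants /x/ and /t/, so it deletes.
/u/ is a high vowel flanked by voiceless consonants /t/ and /k/, so it deletes.
Surface form: [edthxtkp].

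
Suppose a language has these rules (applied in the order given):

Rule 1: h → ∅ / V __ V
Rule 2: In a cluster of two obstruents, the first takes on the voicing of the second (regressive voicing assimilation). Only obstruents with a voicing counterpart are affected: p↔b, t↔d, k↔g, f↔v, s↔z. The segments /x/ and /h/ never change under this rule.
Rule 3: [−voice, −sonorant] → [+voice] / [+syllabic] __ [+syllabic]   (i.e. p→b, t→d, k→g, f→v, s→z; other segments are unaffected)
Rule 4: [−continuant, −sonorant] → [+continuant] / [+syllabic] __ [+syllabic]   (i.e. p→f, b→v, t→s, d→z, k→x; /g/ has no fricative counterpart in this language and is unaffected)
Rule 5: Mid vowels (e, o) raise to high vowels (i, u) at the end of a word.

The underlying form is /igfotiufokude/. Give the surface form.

ikfoziuvoguzi

Rule 1 (intervocalic h-deletion): no segment meets the environment; /igfotiufokude/ is unchanged.
Rule 2 (regressive voicing assimilation): /g/ precedes the voiceless obstruent /f/, so it devoices to [k] by assimilation. /igfotiufokude/ → ikfotiufokude.
Rule 3 (intervocalic voicing): /t/ is a voiceless obstruent between vowels /o/ and /i/, so it voices to [d]. /f/ is a voiceless obstruent between vowels /u/ and /o/, so it voices to [v]. /k/ is a voiceless obstruent between vowels /o/ and /u/, so it voices to [g]. /ikfotiufokude/ → ikfodiuvogude.
Rule 4 (intervocalic spirantization): /d/ is a stop between vowels /o/ and /i/, so it spirantizes to the fricative [z]. /d/ is a stop between vowels /u/ and /e/, so it spirantizes to the fricative [z]. /ikfodiuvogude/ → ikfoziuvoguze.
Rule 5 (final vowel raising): /e/ is a mid vowel in word-final position, so it raises to [i]. /ikfoziuvoguze/ → ikfoziuvoguzi.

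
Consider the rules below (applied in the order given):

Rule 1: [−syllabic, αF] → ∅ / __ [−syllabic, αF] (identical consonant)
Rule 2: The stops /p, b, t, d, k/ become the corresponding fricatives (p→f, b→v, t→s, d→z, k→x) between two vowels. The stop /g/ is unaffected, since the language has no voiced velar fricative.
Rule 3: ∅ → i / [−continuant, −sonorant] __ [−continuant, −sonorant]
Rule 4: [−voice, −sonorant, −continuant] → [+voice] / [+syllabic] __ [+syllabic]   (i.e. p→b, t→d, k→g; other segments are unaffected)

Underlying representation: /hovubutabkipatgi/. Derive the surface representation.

hovuvusabigifadigi

Rule 1 (degemination): no segment meets the environment; /hovubutabkipatgi/ is unchanged.
Rule 2 (intervocalic spirantization): /b/ is a stop between vowels /u/ and /u/, so it spirantizes to the fricative [v]. /t/ is a stop between vowels /u/ and /a/, so it spirantizes to the fricative [s]. /p/ is a stop between vowels /i/ and /a/, so it spirantizes to the fricative [f]. /hovubutabkipatgi/ → hovuvusabkifatgi.
Rule 3 (stop-cluster i-epenthesis): /b/ and /k/ form a stop–stop cluster, so [i] is inserted between them. /t/ and /g/ form a stop–stop cluster, so [i] is inserted between them. /hovuvusabkifatgi/ → hovuvusabikifatigi.
Rule 4 (intervocalic voicing): /k/ is a voiceless stop between vowels /i/ and /i/, so it voices to [g]. /t/ is a voiceless stop between vowels /a/ and /i/, so it voices to [d]. /hovuvusabikifatigi/ → hovuvusabigifadigi.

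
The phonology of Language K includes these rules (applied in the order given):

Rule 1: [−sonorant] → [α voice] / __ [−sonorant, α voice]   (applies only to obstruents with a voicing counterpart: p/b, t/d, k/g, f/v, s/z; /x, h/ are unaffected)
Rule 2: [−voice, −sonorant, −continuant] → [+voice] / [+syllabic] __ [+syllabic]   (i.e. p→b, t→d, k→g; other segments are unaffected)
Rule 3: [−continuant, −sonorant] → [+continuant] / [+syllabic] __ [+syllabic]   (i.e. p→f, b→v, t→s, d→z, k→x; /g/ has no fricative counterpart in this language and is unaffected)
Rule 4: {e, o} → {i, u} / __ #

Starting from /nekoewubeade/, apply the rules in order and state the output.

negoewuveazi

Rule 1 (regressive voicing assimilation): no segment meets the environment; /nekoewubeade/ is unchanged.
Rule 2 (intervocalic voicing): /k/ is a voiceless stop between vowels /e/ and /o/, so it voices to [g]. /nekoewubeade/ → negoewubeade.
Rule 3 (intervocalic spirantization): /b/ is a stop between vowels /u/ and /e/, so it spirantizes to the fricative [v]. /d/ is a stop between vowels /a/ and /e/, so it spirantizes to the fricative [z]. /negoewubeade/ → negoewuveaze.
Rule 4 (final vowel raising): /e/ is a mid vowel in word-final position, so it raises to [i]. /negoewuveaze/ → negoewuveazi.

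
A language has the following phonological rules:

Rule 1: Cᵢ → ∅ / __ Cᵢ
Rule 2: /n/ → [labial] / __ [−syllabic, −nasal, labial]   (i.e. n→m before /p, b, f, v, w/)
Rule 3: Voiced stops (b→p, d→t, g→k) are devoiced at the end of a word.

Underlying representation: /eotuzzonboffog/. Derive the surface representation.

eotuzombofok

Rule 1 (degemination): /zz/ is a geminate; the first /z/ deletes. /ff/ is a geminate; the first /f/ deletes. /eotuzzonboffog/ → eotuzonbofog.
Rule 2 (nasal place assimilation): /n/ precedes the labial consonant /b/, so it assimilates in place to [m]. /eotuzonbofog/ → eotuzombofog.
Rule 3 (final devoicing): /g/ is a voiced stop in word-final position, so it devoices to [k]. /eotuzombofog/ → eotuzombofok.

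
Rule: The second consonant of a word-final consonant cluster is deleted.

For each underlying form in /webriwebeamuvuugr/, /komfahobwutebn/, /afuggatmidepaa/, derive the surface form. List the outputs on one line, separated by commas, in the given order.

/webriwebeamuvuugr/: /r/ is the second consonant of a word-final cluster /gr/, so it deletes. → [webriwebeamuvuug].
/komfahobwutebn/: /n/ is the second consonant of a word-final cluster /bn/, so it deletes. → [komfahobwuteb].
/afuggatmidepaa/: the rule's environment is not met; surfaces unchanged as [afuggatmidepaa].

webriwebeamuvuug, komfahobwuteb, afuggatmidepaa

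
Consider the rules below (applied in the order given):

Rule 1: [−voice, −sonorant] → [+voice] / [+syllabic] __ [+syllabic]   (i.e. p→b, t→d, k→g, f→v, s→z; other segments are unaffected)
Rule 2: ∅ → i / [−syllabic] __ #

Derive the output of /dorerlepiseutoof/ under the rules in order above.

dorerlebizeudoofi

Rule 1 (intervocalic voicing): /p/ is a voiceless obstruent between vowels /e/ and /i/, so it voices to [b]. /s/ is a voiceless obstruent between vowels /i/ and /e/, so it voices to [z]. /t/ is a voiceless obstruent between vowels /u/ and /o/, so it voices to [d]. /dorerlepiseutoof/ → dorerlebizeudoof.
Rule 2 (final i-epenthesis): the form ends in the consonant /f/, so [i] is inserted word-finally. /dorerlebizeudoof/ → dorerlebizeudoofi.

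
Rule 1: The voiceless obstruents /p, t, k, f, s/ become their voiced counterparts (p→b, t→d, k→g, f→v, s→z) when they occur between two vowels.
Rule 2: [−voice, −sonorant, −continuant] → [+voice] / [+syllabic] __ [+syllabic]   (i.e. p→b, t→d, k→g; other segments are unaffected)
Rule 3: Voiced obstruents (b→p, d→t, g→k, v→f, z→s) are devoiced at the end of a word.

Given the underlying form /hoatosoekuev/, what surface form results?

hoadozoeguef

Rule 1 (intervocalic voicing): /t/ is a voiceless obstruent between vowels /a/ and /o/, so it voices to [d]. /s/ is a voiceless obstruent between vowels /o/ and /o/, so it voices to [z]. /k/ is a voiceless obstruent between vowels /e/ and /u/, so it voices to [g]. /hoatosoekuev/ → hoadozoeguev.
Rule 2 (intervocalic voicing): no segment meets the environment; /hoadozoeguev/ is unchanged.
Rule 3 (final devoicing): /v/ is a voiced obstruent in word-final position, so it devoices to [f]. /hoadozoeguev/ → hoadozoeguef.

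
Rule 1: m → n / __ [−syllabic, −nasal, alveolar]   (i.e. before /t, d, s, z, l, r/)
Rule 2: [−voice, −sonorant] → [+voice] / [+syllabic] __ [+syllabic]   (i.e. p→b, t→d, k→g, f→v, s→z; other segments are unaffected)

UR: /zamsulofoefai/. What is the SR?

Rule 1 (nasal place assimilation): /m/ precedes the alveolar consonant /s/, so it assimilates in place to [n]. /zamsulofoefai/ → zansulofoefai.
Rule 2 (intervocalic voicing): /f/ is a voiceless obstruent between vowels /o/ and /o/, so it voices to [v]. /f/ is a voiceless obstruent between vowels /e/ and /a/, so it voices to [v]. /zansulofoefai/ → zansulovoevai.

zansulovoevai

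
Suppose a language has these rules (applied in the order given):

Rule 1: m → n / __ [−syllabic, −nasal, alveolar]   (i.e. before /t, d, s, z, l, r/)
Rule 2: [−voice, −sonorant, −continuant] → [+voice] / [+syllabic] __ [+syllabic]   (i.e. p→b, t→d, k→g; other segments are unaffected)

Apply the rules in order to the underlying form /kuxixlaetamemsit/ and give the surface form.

Rule 1 (nasal place assimilation): /m/ precedes the alveolar consonant /s/, so it assimilates in place to [n]. /kuxixlaetamemsit/ → kuxixlaetamensit.
Rule 2 (intervocalic voicing): /t/ is a voiceless stop between vowels /e/ and /a/, so it voices to [d]. /kuxixlaetamensit/ → kuxixlaedamensit.

kuxixlaedamensit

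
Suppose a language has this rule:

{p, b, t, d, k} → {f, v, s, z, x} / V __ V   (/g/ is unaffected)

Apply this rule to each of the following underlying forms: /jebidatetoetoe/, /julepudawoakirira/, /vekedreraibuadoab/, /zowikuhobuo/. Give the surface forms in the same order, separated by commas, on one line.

jevizasesoesoe, julefuzawoaxirira, vexedreraivuazoab, zowixuhovuo

/jebidatetoetoe/: /b/ is a stop between vowels /e/ and /i/, so it spirantizes to the fricative [v]. /d/ is a stop between vowels /i/ and /a/, so it spirantizes to the fricative [z]. /t/ is a stop between vowels /a/ and /e/, so it spirantizes to the fricative [s]. /t/ is a stop between vowels /e/ and /o/, so it spirantizes to the fricative [s]. /t/ is a stop between vowels /e/ and /o/, so it spirantizes to the fricative [s]. → [jevizasesoesoe].
/julepudawoakirira/: /p/ is a stop between vowels /e/ and /u/, so it spirantizes to the fricative [f]. /d/ is a stop between vowels /u/ and /a/, so it spirantizes to the fricative [z]. /k/ is a stop between vowels /a/ and /i/, so it spirantizes to the fricative [x]. → [julefuzawoaxirira].
/vekedreraibuadoab/: /k/ is a stop between vowels /e/ and /e/, so it spirantizes to the fricative [x]. /b/ is a stop between vowels /i/ and /u/, so it spirantizes to the fricative [v]. /d/ is a stop between vowels /a/ and /o/, so it spirantizes to the fricative [z]. → [vexedreraivuazoab].
/zowikuhobuo/: /k/ is a stop between vowels /i/ and /u/, so it spirantizes to the fricative [x]. /b/ is a stop between vowels /o/ and /u/, so it spirantizes to the fricative [v]. → [zowixuhovuo].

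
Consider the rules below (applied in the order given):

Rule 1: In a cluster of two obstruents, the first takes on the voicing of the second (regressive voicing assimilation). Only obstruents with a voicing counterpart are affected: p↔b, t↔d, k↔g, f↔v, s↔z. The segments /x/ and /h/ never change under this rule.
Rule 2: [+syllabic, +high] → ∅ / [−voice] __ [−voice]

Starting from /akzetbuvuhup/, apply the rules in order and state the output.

Rule 1 (regressive voicing assimilation): /k/ precedes the voiced obstruent /z/, so it voices to [g] by assimilation. /t/ precedes the voiced obstruent /b/, so it voices to [d] by assimilation. /akzetbuvuhup/ → agzedbuvuhup.
Rule 2 (high vowel syncope): /u/ is a high vowel flanked by voiceless consonants /h/ and /p/, so it deletes. /agzedbuvuhup/ → agzedbuvuhp.

agzedbuvuhp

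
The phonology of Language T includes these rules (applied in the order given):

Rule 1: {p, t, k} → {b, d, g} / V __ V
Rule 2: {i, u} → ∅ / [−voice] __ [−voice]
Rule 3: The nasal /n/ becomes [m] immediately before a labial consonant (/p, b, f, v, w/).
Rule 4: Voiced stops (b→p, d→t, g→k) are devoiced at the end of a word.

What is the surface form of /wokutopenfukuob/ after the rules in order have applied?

Rule 1 (intervocalic voicing): /k/ is a voiceless stop between vowels /o/ and /u/, so it voices to [g]. /t/ is a voiceless stop between vowels /u/ and /o/, so it voices to [d]. /p/ is a voiceless stop between vowels /o/ and /e/, so it voices to [b]. /k/ is a voiceless stop between vowels /u/ and /u/, so it voices to [g]. /wokutopenfukuob/ → wogudobenfuguob.
Rule 2 (high vowel syncope): no segment meets the environment; /wogudobenfuguob/ is unchanged.
Rule 3 (nasal place assimilation): /n/ precedes the labial consonant /f/, so it assimilates in place to [m]. /wogudobenfuguob/ → wogudobemfuguob.
Rule 4 (final devoicing): /b/ is a voiced stop in word-final position, so it devoices to [p]. /wogudobemfuguob/ → wogudobemfuguop.

wogudobemfuguop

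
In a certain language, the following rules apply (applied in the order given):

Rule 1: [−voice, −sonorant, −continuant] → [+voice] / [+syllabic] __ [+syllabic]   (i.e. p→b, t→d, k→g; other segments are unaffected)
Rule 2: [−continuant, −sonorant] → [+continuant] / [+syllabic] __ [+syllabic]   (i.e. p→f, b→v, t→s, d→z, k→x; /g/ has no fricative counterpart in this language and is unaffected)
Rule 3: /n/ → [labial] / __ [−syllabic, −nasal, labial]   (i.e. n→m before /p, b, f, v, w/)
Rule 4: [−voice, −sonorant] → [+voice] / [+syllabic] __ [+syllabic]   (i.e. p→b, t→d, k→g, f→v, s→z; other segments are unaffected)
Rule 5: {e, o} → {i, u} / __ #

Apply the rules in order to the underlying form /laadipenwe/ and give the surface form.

Rule 1 (intervocalic voicing): /p/ is a voiceless stop between vowels /i/ and /e/, so it voices to [b]. /laadipenwe/ → laadibenwe.
Rule 2 (intervocalic spirantization): /d/ is a stop between vowels /a/ and /i/, so it spirantizes to the fricative [z]. /b/ is a stop between vowels /i/ and /e/, so it spirantizes to the fricative [v]. /laadibenwe/ → laazivenwe.
Rule 3 (nasal place assimilation): /n/ precedes the labial consonant /w/, so it assimilates in place to [m]. /laazivenwe/ → laazivemwe.
Rule 4 (intervocalic voicing): no segment meets the environment; /laazivemwe/ is unchanged.
Rule 5 (final vowel raising): /e/ is a mid vowel in word-final position, so it raises to [i]. /laazivemwe/ → laazivemwi.

laazivemwi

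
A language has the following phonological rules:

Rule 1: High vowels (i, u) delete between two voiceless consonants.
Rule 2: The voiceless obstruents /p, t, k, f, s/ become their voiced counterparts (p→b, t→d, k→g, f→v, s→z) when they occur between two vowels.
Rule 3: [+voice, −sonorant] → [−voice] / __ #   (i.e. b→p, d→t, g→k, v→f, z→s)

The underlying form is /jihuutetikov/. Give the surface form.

jihuudetkof

Rule 1 (high vowel syncope): /i/ is a high vowel flanked by voiceless consonants /t/ and /k/, so it deletes. /jihuutetikov/ → jihuutetkov.
Rule 2 (intervocalic voicing): /t/ is a voiceless obstruent between vowels /u/ and /e/, so it voices to [d]. /jihuutetkov/ → jihuudetkov.
Rule 3 (final devoicing): /v/ is a voiced obstruent in word-final position, so it devoices to [f]. /jihuudetkov/ → jihuudetkof.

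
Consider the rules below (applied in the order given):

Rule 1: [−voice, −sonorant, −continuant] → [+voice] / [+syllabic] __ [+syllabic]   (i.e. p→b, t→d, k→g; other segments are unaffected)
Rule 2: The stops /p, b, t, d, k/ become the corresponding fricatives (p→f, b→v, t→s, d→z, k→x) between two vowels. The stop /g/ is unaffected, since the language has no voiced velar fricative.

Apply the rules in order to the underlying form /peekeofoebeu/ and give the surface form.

Rule 1 (intervocalic voicing): /k/ is a voiceless stop between vowels /e/ and /e/, so it voices to [g]. /peekeofoebeu/ → peegeofoebeu.
Rule 2 (intervocalic spirantization): /b/ is a stop between vowels /e/ and /e/, so it spirantizes to the fricative [v]. /peegeofoebeu/ → peegeofoeveu.

peegeofoeveu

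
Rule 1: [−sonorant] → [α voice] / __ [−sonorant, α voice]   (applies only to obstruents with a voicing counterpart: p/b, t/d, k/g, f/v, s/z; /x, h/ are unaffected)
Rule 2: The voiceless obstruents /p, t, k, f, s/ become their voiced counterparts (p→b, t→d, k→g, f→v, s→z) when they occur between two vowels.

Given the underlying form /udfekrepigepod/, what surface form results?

Rule 1 (regressive voicing assimilation): /d/ precedes the voiceless obstruent /f/, so it devoices to [t] by assimilation. /udfekrepigepod/ → utfekrepigepod.
Rule 2 (intervocalic voicing): /p/ is a voiceless obstruent between vowels /e/ and /i/, so it voices to [b]. /p/ is a voiceless obstruent between vowels /e/ and /o/, so it voices to [b]. /utfekrepigepod/ → utfekrebigebod.

utfekrebigebod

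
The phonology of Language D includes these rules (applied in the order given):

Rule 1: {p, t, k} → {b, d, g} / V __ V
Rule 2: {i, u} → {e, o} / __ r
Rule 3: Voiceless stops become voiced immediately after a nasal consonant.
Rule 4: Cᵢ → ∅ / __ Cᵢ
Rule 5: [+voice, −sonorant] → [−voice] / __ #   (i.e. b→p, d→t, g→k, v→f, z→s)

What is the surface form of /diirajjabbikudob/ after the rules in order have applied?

Rule 1 (intervocalic voicing): /k/ is a voiceless stop between vowels /i/ and /u/, so it voices to [g]. /diirajjabbikudob/ → diirajjabbigudob.
Rule 2 (pre-rhotic lowering): /i/ is a high vowel immediately before /r/, so it lowers to [e]. /diirajjabbigudob/ → dierajjabbigudob.
Rule 3 (post-nasal voicing): no segment meets the environment; /dierajjabbigudob/ is unchanged.
Rule 4 (degemination): /jj/ is a geminate; the first /j/ deletes. /bb/ is a geminate; the first /b/ deletes. /dierajjabbigudob/ → dierajabigudob.
Rule 5 (final devoicing): /b/ is a voiced obstruent in word-final position, so it devoices to [p]. /dierajabigudob/ → dierajabigudop.

dierajabigudop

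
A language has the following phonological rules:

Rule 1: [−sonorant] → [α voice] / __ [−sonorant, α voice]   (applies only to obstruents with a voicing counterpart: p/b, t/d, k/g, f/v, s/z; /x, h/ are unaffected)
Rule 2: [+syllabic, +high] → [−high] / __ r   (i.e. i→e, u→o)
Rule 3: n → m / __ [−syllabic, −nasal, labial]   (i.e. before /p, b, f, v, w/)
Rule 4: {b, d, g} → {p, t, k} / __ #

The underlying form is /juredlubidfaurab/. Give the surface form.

Rule 1 (regressive voicing assimilation): /d/ precedes the voiceless obstruent /f/, so it devoices to [t] by assimilation. /juredlubidfaurab/ → juredlubitfaurab.
Rule 2 (pre-rhotic lowering): /u/ is a high vowel immediately before /r/, so it lowers to [o]. /u/ is a high vowel immediately before /r/, so it lowers to [o]. /juredlubitfaurab/ → joredlubitfaorab.
Rule 3 (nasal place assimilation): no segment meets the environment; /joredlubitfaorab/ is unchanged.
Rule 4 (final devoicing): /b/ is a voiced stop in word-final position, so it devoices to [p]. /joredlubitfaorab/ → joredlubitfaorap.

joredlubitfaorap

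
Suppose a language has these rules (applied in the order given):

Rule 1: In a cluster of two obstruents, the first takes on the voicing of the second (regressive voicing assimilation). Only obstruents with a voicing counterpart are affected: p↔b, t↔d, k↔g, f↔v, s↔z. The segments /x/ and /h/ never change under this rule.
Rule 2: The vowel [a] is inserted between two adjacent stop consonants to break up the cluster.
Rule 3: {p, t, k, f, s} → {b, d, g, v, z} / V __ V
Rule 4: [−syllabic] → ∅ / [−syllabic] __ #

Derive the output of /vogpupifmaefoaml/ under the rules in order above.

Rule 1 (regressive voicing assimilation): /g/ precedes the voiceless obstruent /p/, so it devoices to [k] by assimilation. /vogpupifmaefoaml/ → vokpupifmaefoaml.
Rule 2 (stop-cluster a-epenthesis): /k/ and /p/ form a stop–stop cluster, so [a] is inserted between them. /vokpupifmaefoaml/ → vokapupifmaefoaml.
Rule 3 (intervocalic voicing): /k/ is a voiceless obstruent between vowels /o/ and /a/, so it voices to [g]. /p/ is a voiceless obstruent between vowels /a/ and /u/, so it voices to [b]. /p/ is a voiceless obstruent between vowels /u/ and /i/, so it voices to [b]. /f/ is a voiceless obstruent between vowels /e/ and /o/, so it voices to [v]. /vokapupifmaefoaml/ → vogabubifmaevoaml.
Rule 4 (final cluster simplification): /l/ is the second consonant of a word-final cluster /ml/, so it deletes. /vogabubifmaevoaml/ → vogabubifmaevoam.

vogabubifmaevoam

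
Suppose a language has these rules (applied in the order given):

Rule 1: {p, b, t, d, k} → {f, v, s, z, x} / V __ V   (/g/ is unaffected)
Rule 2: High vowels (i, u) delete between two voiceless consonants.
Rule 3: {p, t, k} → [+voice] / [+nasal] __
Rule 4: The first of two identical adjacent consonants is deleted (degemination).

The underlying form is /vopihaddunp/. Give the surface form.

vofhadunb

Rule 1 (intervocalic spirantization): /p/ is a stop between vowels /o/ and /i/, so it spirantizes to the fricative [f]. /vopihaddunp/ → vofihaddunp.
Rule 2 (high vowel syncope): /i/ is a high vowel flanked by voiceless consonants /f/ and /h/, so it deletes. /vofihaddunp/ → vofhaddunp.
Rule 3 (post-nasal voicing): /p/ is a voiceless stop immediately after the nasal /n/, so it voices to [b]. /vofhaddunp/ → vofhaddunb.
Rule 4 (degemination): /dd/ is a geminate; the first /d/ deletes. /vofhaddunb/ → vofhadunb.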